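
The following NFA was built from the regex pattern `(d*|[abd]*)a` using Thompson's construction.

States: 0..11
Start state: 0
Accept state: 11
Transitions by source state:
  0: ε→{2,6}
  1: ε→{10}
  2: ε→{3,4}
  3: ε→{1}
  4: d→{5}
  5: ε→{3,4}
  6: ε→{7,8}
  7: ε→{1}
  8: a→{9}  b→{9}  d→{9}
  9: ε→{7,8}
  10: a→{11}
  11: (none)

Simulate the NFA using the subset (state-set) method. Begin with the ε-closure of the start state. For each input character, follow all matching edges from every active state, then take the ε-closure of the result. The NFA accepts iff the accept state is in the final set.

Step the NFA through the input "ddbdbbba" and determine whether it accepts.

Answer: ACCEPT

Derivation:
start: ε-closure({0}) = {0,1,2,3,4,6,7,8,10}
'd' @ 1: {1,3,4,5,7,8,9,10}
'd' @ 2: {1,3,4,5,7,8,9,10}
'b' @ 3: {1,7,8,9,10}
'd' @ 4: {1,7,8,9,10}
'b' @ 5: {1,7,8,9,10}
'b' @ 6: {1,7,8,9,10}
'b' @ 7: {1,7,8,9,10}
'a' @ 8: {1,7,8,9,10,11}  [accepting]
final: {1,7,8,9,10,11}; accept 11 in set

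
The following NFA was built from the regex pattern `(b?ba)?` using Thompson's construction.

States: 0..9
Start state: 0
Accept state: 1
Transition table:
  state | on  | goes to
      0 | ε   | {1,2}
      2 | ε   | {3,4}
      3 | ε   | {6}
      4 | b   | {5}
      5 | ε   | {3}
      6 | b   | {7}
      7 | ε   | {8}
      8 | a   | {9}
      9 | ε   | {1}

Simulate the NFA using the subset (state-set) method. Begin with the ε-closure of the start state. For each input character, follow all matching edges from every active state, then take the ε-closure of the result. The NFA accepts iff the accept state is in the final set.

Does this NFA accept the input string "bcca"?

Answer: REJECT

Derivation:
S₀ = ε-closure({0}) = {0,1,2,3,4,6}
'b' @ 1: {3,5,6,7,8}
'c' @ 2: {}  — no active states
rest 'ca' ignored (set empty)
end set {} — state 1 not in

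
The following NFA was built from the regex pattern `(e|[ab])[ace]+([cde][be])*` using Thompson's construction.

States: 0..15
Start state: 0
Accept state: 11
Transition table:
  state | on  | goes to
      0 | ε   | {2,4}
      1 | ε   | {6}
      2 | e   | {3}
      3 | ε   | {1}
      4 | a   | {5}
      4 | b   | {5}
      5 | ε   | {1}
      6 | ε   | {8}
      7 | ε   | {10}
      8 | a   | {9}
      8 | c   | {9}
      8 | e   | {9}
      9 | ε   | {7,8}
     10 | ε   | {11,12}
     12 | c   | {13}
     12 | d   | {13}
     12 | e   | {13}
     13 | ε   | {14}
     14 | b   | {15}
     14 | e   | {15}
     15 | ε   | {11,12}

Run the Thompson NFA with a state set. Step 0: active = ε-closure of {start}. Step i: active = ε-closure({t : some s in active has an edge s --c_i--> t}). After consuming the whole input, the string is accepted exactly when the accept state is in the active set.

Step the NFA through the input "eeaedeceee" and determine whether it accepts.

Answer: ACCEPT

Steps:
initial (ε-close {0}): {0,2,4}
'e' @ 1: {1,3,6,8}
'e' @ 2: {7,8,9,10,11,12}  (accept∈set)
'a' @ 3: {7,8,9,10,11,12}  (accept∈set)
'e' @ 4: {7,8,9,10,11,12,13,14}  (accept∈set)
'd' @ 5: {13,14}
'e' @ 6: {11,12,15}  (accept∈set)
'c' @ 7: {13,14}
'e' @ 8: {11,12,15}  (accept∈set)
'e' @ 9: {13,14}
'e' @ 10: {11,12,15}  (accept∈set)
final: {11,12,15}; accept 11 in set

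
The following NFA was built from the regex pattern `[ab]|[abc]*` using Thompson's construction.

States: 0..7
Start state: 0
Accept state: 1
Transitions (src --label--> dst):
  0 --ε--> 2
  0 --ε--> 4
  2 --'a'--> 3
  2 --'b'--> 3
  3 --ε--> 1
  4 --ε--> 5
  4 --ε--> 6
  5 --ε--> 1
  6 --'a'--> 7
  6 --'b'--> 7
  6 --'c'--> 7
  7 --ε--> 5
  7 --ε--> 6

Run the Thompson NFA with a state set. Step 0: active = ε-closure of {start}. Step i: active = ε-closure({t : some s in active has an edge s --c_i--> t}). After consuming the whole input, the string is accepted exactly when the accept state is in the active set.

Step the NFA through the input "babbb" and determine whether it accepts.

start: ε-closure({0}) = {0,1,2,4,5,6}
'b' @ 1: {1,3,5,6,7}  [accepting]
'a' @ 2: {1,5,6,7}  [accepting]
'b' @ 3: {1,5,6,7}  [accepting]
'b' @ 4: {1,5,6,7}  [accepting]
'b' @ 5: {1,5,6,7}  [accepting]
final: {1,5,6,7}; accept 1 in set

Answer: ACCEPT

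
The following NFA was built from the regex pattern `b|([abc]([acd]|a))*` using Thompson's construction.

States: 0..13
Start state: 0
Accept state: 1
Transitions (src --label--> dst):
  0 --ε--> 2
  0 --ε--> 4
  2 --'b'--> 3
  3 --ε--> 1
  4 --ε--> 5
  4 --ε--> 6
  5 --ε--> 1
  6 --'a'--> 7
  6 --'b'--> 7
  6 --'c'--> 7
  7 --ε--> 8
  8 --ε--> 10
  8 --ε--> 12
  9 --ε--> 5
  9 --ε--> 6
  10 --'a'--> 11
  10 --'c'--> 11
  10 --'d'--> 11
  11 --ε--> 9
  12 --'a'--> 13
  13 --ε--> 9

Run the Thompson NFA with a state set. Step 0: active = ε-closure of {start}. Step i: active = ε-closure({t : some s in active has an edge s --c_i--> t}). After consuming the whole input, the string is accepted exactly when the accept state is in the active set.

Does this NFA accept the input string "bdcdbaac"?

S₀ = ε-closure({0}) = {0,1,2,4,5,6}
'b' @ 1: {1,3,7,8,10,12}  (accept∈set)
'd' @ 2: {1,5,6,9,11}  (accept∈set)
'c' @ 3: {7,8,10,12}
'd' @ 4: {1,5,6,9,11}  (accept∈set)
'b' @ 5: {7,8,10,12}
'a' @ 6: {1,5,6,9,11,13}  (accept∈set)
'a' @ 7: {7,8,10,12}
'c' @ 8: {1,5,6,9,11}  (accept∈set)
final: {1,5,6,9,11}; accept 1 in set

Answer: ACCEPT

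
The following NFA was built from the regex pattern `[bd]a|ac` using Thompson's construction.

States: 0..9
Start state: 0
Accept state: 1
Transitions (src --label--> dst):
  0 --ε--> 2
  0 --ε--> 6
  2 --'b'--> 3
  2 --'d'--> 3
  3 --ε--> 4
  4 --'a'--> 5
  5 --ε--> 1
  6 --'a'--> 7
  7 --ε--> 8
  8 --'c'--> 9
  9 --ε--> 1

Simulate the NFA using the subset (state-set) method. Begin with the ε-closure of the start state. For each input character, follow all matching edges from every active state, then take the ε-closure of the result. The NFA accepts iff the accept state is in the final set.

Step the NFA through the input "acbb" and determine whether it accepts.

initial (ε-close {0}): {0,2,6}
'a' @ 1: {7,8}
'c' @ 2: {1,9}  ✓accept
'b' @ 3: {}  — no active states
rest 'b' ignored (set empty)
final: {}; accept 1 not in set

Answer: REJECT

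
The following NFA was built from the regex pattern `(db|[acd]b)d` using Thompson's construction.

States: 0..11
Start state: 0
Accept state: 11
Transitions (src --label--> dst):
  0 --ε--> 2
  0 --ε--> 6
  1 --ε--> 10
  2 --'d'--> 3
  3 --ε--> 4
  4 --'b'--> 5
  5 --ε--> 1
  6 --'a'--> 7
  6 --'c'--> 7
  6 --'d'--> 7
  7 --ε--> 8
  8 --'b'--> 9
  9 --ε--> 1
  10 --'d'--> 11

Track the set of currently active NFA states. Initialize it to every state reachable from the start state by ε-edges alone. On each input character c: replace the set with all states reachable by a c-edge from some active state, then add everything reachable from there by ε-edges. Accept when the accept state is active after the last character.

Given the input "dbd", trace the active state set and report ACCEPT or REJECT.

start: ε-closure({0}) = {0,2,6}
'd' @ 1: {3,4,7,8}
'b' @ 2: {1,5,9,10}
'd' @ 3: {11}  ✓accept
final: {11}; accept 11 in set

Answer: ACCEPT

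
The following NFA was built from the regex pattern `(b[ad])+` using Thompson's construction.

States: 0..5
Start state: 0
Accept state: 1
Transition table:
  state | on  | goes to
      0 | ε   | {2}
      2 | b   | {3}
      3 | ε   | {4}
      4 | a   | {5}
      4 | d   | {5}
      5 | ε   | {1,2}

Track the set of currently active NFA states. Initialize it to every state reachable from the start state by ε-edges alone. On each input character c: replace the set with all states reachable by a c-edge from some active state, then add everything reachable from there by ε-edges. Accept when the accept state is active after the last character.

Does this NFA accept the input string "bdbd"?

start: ε-closure({0}) = {0,2}
'b' @ 1: {3,4}
'd' @ 2: {1,2,5}  [accepting]
'b' @ 3: {3,4}
'd' @ 4: {1,2,5}  [accepting]
final: {1,2,5}; accept 1 in set

Answer: ACCEPT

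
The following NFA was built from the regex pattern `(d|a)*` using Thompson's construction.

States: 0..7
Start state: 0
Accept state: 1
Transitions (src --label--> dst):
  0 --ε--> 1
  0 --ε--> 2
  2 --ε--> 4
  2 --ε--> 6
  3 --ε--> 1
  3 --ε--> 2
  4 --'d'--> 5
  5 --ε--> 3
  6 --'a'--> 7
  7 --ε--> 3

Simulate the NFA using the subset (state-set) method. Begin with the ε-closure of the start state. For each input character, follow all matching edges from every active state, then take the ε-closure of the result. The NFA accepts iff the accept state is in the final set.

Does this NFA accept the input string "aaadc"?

Answer: REJECT

Steps:
initial (ε-close {0}): {0,1,2,4,6}
'a' @ 1: {1,2,3,4,6,7}  ✓accept
'a' @ 2: {1,2,3,4,6,7}  ✓accept
'a' @ 3: {1,2,3,4,6,7}  ✓accept
'd' @ 4: {1,2,3,4,5,6}  ✓accept
'c' @ 5: {}  — dead — no transitions
end set {} — state 1 not in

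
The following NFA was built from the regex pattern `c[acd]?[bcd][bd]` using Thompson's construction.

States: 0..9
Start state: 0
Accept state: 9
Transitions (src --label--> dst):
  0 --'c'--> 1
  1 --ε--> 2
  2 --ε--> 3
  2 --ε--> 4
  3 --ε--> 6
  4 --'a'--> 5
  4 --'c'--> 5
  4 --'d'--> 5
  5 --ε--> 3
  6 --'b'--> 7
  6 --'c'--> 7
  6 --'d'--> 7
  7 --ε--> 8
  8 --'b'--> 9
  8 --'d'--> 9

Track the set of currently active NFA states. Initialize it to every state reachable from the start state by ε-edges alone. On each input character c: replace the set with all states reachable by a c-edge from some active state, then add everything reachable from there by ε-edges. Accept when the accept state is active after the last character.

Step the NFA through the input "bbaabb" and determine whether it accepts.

S₀ = ε-closure({0}) = {0}
'b' @ 1: {}  — state set empty
rest 'baabb' ignored (set empty)
end set {} — state 9 not in

Answer: REJECT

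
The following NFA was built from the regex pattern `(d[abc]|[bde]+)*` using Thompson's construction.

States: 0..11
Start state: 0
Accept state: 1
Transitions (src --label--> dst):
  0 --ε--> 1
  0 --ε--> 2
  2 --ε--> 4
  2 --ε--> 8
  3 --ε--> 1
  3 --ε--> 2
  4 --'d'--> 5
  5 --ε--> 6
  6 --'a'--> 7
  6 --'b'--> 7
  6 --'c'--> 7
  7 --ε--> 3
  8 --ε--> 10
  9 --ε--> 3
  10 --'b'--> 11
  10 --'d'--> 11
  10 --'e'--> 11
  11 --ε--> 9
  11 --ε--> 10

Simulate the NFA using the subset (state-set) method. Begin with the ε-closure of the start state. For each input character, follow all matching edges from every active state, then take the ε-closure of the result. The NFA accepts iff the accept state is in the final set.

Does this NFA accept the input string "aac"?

Answer: REJECT

Trace:
initial (ε-close {0}): {0,1,2,4,8,10}
'a' @ 1: {}  — state set empty
rest 'ac' ignored (set empty)
end set {} — state 1 not in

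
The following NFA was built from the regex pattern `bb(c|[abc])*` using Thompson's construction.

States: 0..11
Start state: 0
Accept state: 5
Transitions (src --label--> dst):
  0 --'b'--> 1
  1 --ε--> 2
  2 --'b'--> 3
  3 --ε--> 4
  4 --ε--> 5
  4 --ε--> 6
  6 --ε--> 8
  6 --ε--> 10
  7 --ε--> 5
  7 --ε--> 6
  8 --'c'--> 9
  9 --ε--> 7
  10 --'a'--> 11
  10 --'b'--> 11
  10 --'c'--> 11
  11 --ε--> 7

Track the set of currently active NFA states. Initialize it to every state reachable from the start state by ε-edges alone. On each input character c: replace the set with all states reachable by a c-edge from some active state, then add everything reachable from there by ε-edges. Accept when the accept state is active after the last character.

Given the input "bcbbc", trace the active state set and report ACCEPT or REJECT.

Answer: REJECT

Derivation:
S₀ = ε-closure({0}) = {0}
'b' @ 1: {1,2}
'c' @ 2: {}  — dead — no transitions
rest 'bbc' ignored (set empty)
end set {} — state 5 not in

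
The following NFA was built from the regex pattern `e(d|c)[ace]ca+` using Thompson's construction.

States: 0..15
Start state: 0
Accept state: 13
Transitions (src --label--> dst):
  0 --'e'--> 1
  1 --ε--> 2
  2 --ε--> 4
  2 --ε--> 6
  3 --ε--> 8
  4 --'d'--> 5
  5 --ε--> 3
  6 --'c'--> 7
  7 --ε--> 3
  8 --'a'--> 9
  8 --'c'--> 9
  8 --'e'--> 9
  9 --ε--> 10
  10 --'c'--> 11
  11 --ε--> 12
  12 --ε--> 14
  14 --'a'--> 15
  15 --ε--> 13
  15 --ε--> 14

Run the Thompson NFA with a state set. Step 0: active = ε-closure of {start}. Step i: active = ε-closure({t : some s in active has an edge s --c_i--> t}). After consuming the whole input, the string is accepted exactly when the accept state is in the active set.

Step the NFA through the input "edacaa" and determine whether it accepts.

initial (ε-close {0}): {0}
'e' @ 1: {1,2,4,6}
'd' @ 2: {3,5,8}
'a' @ 3: {9,10}
'c' @ 4: {11,12,14}
'a' @ 5: {13,14,15}  (accept∈set)
'a' @ 6: {13,14,15}  (accept∈set)
after full input: {13,14,15}  (accept=13 in)

Answer: ACCEPT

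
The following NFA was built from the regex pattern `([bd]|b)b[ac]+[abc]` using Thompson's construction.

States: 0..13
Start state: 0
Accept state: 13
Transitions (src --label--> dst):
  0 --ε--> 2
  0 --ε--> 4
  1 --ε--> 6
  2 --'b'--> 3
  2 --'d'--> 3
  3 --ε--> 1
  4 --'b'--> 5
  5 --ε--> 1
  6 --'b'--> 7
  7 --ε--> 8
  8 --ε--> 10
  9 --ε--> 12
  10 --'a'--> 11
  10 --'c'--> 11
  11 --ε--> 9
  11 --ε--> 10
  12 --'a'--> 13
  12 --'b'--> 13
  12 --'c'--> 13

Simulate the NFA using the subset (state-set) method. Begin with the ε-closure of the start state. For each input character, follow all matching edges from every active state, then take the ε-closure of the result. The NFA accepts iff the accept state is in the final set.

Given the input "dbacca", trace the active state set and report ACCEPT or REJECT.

Answer: ACCEPT

Trace:
S₀ = ε-closure({0}) = {0,2,4}
'd' @ 1: {1,3,6}
'b' @ 2: {7,8,10}
'a' @ 3: {9,10,11,12}
'c' @ 4: {9,10,11,12,13}  [accepting]
'c' @ 5: {9,10,11,12,13}  [accepting]
'a' @ 6: {9,10,11,12,13}  [accepting]
after full input: {9,10,11,12,13}  (accept=13 in)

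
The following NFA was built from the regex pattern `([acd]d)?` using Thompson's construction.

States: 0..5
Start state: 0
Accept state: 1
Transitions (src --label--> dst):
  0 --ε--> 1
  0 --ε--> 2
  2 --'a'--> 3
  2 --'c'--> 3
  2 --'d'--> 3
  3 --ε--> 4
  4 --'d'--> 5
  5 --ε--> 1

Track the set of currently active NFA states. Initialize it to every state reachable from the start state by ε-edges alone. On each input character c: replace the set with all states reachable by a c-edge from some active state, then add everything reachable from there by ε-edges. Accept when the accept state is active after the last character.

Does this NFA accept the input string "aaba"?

Answer: REJECT

Trace:
S₀ = ε-closure({0}) = {0,1,2}
'a' @ 1: {3,4}
'a' @ 2: {}  — state set empty
rest 'ba' ignored (set empty)
end set {} — state 1 not in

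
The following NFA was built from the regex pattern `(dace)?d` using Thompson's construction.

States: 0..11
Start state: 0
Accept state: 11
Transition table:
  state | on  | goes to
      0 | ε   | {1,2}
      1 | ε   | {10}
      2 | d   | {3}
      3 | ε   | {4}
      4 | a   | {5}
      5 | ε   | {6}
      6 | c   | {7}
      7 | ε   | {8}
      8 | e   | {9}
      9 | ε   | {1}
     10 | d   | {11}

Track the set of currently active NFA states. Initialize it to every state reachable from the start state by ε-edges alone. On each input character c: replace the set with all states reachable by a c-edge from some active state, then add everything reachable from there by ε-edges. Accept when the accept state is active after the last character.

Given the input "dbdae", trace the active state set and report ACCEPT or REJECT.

initial (ε-close {0}): {0,1,2,10}
'd' @ 1: {3,4,11}  (accept∈set)
'b' @ 2: {}  — no active states
rest 'dae' ignored (set empty)
final: {}; accept 11 not in set

Answer: REJECT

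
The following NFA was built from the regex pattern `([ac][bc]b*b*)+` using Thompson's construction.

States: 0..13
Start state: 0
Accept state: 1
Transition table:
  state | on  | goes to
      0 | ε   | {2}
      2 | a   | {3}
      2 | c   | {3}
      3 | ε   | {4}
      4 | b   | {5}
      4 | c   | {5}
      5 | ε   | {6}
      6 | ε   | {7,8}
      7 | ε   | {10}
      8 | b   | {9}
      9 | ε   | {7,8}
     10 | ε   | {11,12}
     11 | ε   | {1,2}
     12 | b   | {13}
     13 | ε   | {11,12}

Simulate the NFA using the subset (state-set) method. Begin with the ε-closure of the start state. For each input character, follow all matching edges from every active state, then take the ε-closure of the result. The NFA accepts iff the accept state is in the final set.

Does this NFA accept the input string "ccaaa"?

Answer: REJECT

Derivation:
S₀ = ε-closure({0}) = {0,2}
'c' @ 1: {3,4}
'c' @ 2: {1,2,5,6,7,8,10,11,12}  [accepting]
'a' @ 3: {3,4}
'a' @ 4: {}  — dead — no transitions
rest 'a' ignored (set empty)
end set {} — state 1 not in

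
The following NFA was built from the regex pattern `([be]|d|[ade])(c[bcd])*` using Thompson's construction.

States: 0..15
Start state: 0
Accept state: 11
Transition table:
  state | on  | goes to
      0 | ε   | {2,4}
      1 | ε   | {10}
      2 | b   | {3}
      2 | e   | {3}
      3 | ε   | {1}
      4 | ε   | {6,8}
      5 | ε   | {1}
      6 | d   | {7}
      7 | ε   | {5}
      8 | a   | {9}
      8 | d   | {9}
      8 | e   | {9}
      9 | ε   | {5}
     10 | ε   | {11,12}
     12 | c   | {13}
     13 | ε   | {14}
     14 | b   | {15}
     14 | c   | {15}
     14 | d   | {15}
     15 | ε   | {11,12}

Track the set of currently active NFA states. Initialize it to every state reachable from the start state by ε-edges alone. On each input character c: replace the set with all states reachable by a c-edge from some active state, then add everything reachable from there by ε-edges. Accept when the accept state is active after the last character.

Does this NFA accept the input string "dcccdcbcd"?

initial (ε-close {0}): {0,2,4,6,8}
'd' @ 1: {1,5,7,9,10,11,12}  ✓accept
'c' @ 2: {13,14}
'c' @ 3: {11,12,15}  ✓accept
'c' @ 4: {13,14}
'd' @ 5: {11,12,15}  ✓accept
'c' @ 6: {13,14}
'b' @ 7: {11,12,15}  ✓accept
'c' @ 8: {13,14}
'd' @ 9: {11,12,15}  ✓accept
after full input: {11,12,15}  (accept=11 in)

Answer: ACCEPT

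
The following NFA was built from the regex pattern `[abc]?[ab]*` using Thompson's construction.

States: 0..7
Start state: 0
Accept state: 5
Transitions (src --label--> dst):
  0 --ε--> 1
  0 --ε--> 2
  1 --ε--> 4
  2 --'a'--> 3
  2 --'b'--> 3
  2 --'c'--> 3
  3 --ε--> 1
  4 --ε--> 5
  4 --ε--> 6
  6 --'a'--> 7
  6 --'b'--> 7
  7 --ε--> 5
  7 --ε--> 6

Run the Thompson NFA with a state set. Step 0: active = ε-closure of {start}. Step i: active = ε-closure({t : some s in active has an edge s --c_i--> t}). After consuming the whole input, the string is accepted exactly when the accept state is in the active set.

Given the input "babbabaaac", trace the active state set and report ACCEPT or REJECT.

Answer: REJECT

Trace:
S₀ = ε-closure({0}) = {0,1,2,4,5,6}
'b' @ 1: {1,3,4,5,6,7}  ✓accept
'a' @ 2: {5,6,7}  ✓accept
'b' @ 3: {5,6,7}  ✓accept
'b' @ 4: {5,6,7}  ✓accept
'a' @ 5: {5,6,7}  ✓accept
'b' @ 6: {5,6,7}  ✓accept
'a' @ 7: {5,6,7}  ✓accept
'a' @ 8: {5,6,7}  ✓accept
'a' @ 9: {5,6,7}  ✓accept
'c' @ 10: {}  — no active states
after full input: {}  (accept=5 not in)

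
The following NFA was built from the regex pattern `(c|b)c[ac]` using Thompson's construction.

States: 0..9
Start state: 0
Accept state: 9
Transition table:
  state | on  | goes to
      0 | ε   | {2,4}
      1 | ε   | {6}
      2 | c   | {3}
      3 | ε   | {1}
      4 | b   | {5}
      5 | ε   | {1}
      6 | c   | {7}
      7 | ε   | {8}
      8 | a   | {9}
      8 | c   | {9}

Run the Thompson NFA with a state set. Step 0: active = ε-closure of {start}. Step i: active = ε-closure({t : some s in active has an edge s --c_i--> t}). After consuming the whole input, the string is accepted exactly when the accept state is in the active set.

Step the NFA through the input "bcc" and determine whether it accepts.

Answer: ACCEPT

Steps:
initial (ε-close {0}): {0,2,4}
'b' @ 1: {1,5,6}
'c' @ 2: {7,8}
'c' @ 3: {9}  [accepting]
final: {9}; accept 9 in set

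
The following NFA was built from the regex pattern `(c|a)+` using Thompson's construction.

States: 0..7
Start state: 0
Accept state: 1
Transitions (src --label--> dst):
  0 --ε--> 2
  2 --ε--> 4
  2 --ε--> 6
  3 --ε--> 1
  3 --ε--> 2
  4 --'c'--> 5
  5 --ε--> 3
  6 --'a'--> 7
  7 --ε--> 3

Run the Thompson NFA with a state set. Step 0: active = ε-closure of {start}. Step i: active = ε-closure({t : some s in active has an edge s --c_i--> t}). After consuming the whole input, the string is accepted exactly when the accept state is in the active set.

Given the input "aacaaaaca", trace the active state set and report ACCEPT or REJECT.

Answer: ACCEPT

Derivation:
start: ε-closure({0}) = {0,2,4,6}
'a' @ 1: {1,2,3,4,6,7}  [accepting]
'a' @ 2: {1,2,3,4,6,7}  [accepting]
'c' @ 3: {1,2,3,4,5,6}  [accepting]
'a' @ 4: {1,2,3,4,6,7}  [accepting]
'a' @ 5: {1,2,3,4,6,7}  [accepting]
'a' @ 6: {1,2,3,4,6,7}  [accepting]
'a' @ 7: {1,2,3,4,6,7}  [accepting]
'c' @ 8: {1,2,3,4,5,6}  [accepting]
'a' @ 9: {1,2,3,4,6,7}  [accepting]
end set {1,2,3,4,6,7} — state 1 in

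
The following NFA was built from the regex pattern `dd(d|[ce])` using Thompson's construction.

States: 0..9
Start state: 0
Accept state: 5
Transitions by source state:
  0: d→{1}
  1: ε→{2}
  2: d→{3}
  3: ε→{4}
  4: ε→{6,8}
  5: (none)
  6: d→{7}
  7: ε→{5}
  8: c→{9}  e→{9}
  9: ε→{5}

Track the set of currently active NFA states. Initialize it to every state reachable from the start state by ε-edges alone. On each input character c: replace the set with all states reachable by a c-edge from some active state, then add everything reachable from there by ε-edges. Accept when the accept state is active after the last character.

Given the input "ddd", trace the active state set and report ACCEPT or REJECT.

initial (ε-close {0}): {0}
'd' @ 1: {1,2}
'd' @ 2: {3,4,6,8}
'd' @ 3: {5,7}  (accept∈set)
final: {5,7}; accept 5 in set

Answer: ACCEPT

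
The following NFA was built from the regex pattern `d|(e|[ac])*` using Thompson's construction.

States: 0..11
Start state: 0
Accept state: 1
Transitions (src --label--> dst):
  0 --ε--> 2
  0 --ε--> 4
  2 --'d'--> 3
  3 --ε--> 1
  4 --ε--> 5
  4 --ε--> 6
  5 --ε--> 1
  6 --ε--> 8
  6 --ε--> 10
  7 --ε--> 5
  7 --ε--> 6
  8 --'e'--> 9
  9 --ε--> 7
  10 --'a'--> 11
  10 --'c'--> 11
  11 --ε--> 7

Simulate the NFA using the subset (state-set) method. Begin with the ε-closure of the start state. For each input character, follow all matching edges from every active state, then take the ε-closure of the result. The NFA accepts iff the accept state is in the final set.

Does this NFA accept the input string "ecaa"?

Answer: ACCEPT

Derivation:
initial (ε-close {0}): {0,1,2,4,5,6,8,10}
'e' @ 1: {1,5,6,7,8,9,10}  ✓accept
'c' @ 2: {1,5,6,7,8,10,11}  ✓accept
'a' @ 3: {1,5,6,7,8,10,11}  ✓accept
'a' @ 4: {1,5,6,7,8,10,11}  ✓accept
final: {1,5,6,7,8,10,11}; accept 1 in set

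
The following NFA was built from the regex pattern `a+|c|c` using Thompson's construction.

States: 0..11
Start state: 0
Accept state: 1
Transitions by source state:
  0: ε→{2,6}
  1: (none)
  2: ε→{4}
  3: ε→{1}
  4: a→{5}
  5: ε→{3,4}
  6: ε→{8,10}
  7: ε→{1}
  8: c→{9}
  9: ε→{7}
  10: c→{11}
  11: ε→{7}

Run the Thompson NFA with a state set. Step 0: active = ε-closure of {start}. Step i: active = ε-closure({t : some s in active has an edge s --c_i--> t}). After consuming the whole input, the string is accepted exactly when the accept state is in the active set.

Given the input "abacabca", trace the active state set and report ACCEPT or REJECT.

initial (ε-close {0}): {0,2,4,6,8,10}
'a' @ 1: {1,3,4,5}  ✓accept
'b' @ 2: {}  — dead — no transitions
rest 'acabca' ignored (set empty)
after full input: {}  (accept=1 not in)

Answer: REJECT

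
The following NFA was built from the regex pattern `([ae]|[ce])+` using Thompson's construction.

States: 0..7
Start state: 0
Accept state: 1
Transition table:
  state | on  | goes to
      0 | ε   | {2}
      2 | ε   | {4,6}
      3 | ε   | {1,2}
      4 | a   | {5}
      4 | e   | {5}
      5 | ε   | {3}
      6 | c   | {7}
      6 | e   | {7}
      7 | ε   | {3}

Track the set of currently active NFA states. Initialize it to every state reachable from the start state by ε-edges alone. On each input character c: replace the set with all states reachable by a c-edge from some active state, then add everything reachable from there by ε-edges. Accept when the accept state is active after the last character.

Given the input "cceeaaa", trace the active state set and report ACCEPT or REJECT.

Answer: ACCEPT

Steps:
S₀ = ε-closure({0}) = {0,2,4,6}
'c' @ 1: {1,2,3,4,6,7}  [accepting]
'c' @ 2: {1,2,3,4,6,7}  [accepting]
'e' @ 3: {1,2,3,4,5,6,7}  [accepting]
'e' @ 4: {1,2,3,4,5,6,7}  [accepting]
'a' @ 5: {1,2,3,4,5,6}  [accepting]
'a' @ 6: {1,2,3,4,5,6}  [accepting]
'a' @ 7: {1,2,3,4,5,6}  [accepting]
after full input: {1,2,3,4,5,6}  (accept=1 in)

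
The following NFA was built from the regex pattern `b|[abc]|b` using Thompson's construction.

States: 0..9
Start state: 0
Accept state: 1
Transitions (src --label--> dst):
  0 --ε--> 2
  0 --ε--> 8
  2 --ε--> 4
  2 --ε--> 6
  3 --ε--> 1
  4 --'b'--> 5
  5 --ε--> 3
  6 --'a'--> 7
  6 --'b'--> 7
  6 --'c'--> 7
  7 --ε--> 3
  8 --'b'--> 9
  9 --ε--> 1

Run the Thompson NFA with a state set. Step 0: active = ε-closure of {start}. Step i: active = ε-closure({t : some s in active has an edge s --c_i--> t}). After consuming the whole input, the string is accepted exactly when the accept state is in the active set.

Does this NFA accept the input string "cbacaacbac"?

start: ε-closure({0}) = {0,2,4,6,8}
'c' @ 1: {1,3,7}  (accept∈set)
'b' @ 2: {}  — no active states
rest 'acaacbac' ignored (set empty)
final: {}; accept 1 not in set

Answer: REJECT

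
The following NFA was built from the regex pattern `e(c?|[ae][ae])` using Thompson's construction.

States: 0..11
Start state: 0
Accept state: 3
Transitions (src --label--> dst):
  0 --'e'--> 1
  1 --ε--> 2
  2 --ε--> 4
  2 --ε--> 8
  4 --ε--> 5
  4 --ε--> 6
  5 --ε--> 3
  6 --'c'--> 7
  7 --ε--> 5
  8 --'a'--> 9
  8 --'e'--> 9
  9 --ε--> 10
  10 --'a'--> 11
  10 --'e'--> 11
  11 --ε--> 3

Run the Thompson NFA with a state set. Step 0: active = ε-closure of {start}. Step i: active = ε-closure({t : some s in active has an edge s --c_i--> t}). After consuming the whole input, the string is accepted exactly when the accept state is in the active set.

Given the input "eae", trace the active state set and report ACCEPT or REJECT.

Answer: ACCEPT

Derivation:
S₀ = ε-closure({0}) = {0}
'e' @ 1: {1,2,3,4,5,6,8}  ✓accept
'a' @ 2: {9,10}
'e' @ 3: {3,11}  ✓accept
after full input: {3,11}  (accept=3 in)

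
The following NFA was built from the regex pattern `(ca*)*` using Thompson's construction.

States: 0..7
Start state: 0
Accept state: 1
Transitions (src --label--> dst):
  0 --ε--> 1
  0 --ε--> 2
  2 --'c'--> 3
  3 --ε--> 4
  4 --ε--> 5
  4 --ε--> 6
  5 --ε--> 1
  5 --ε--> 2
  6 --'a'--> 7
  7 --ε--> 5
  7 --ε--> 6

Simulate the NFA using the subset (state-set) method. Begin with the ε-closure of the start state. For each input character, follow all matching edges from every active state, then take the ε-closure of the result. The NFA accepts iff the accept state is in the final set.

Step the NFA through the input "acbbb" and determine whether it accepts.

initial (ε-close {0}): {0,1,2}
'a' @ 1: {}  — dead — no transitions
rest 'cbbb' ignored (set empty)
end set {} — state 1 not in

Answer: REJECT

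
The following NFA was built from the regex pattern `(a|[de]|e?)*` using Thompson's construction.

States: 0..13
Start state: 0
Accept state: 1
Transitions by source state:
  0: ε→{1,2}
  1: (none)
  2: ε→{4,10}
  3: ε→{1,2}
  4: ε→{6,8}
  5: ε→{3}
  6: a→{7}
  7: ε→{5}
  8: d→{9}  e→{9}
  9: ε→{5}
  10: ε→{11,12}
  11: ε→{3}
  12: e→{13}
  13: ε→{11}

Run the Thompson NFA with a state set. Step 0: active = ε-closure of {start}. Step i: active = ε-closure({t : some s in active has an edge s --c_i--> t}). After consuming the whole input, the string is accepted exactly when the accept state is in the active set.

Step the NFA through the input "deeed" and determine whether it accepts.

initial (ε-close {0}): {0,1,2,3,4,6,8,10,11,12}
'd' @ 1: {1,2,3,4,5,6,8,9,10,11,12}  [accepting]
'e' @ 2: {1,2,3,4,5,6,8,9,10,11,12,13}  [accepting]
'e' @ 3: {1,2,3,4,5,6,8,9,10,11,12,13}  [accepting]
'e' @ 4: {1,2,3,4,5,6,8,9,10,11,12,13}  [accepting]
'd' @ 5: {1,2,3,4,5,6,8,9,10,11,12}  [accepting]
after full input: {1,2,3,4,5,6,8,9,10,11,12}  (accept=1 in)

Answer: ACCEPT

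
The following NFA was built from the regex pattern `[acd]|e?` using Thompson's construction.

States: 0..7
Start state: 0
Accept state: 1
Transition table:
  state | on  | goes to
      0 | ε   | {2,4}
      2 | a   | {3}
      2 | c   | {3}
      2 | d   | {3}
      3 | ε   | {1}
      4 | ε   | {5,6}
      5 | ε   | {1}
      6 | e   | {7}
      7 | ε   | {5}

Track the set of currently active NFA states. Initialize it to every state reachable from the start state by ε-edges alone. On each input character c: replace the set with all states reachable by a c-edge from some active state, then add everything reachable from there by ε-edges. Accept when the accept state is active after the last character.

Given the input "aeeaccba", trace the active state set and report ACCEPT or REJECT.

Answer: REJECT

Trace:
initial (ε-close {0}): {0,1,2,4,5,6}
'a' @ 1: {1,3}  (accept∈set)
'e' @ 2: {}  — dead — no transitions
rest 'eaccba' ignored (set empty)
end set {} — state 1 not in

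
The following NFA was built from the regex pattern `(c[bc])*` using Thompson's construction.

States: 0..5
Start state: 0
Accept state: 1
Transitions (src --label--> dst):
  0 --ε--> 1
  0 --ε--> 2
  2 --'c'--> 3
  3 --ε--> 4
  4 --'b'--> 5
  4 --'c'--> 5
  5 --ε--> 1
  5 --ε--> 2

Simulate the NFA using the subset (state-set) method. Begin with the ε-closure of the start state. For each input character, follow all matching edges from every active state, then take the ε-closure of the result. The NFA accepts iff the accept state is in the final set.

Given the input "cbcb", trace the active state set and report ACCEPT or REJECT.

Answer: ACCEPT

Derivation:
S₀ = ε-closure({0}) = {0,1,2}
'c' @ 1: {3,4}
'b' @ 2: {1,2,5}  [accepting]
'c' @ 3: {3,4}
'b' @ 4: {1,2,5}  [accepting]
after full input: {1,2,5}  (accept=1 in)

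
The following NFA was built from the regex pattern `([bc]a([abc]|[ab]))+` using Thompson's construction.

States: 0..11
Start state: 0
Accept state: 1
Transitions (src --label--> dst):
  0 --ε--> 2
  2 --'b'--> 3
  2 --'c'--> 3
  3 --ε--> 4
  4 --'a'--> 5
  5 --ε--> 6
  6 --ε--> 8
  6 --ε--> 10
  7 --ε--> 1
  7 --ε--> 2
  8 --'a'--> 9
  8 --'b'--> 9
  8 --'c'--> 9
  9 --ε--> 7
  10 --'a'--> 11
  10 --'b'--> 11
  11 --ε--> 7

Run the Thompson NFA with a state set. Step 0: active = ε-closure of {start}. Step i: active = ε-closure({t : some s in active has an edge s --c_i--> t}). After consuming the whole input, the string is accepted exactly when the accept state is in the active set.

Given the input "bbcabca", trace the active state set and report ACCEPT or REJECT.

Answer: REJECT

Steps:
initial (ε-close {0}): {0,2}
'b' @ 1: {3,4}
'b' @ 2: {}  — no active states
rest 'cabca' ignored (set empty)
after full input: {}  (accept=1 not in)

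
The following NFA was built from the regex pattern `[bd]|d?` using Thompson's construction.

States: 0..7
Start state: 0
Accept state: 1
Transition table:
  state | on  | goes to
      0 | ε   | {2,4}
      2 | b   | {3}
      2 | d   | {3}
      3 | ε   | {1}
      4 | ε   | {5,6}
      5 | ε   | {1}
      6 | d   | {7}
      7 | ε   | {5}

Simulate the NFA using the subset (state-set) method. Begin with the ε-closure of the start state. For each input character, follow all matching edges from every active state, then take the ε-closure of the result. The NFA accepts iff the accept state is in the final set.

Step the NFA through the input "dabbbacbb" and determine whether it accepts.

Answer: REJECT

Steps:
initial (ε-close {0}): {0,1,2,4,5,6}
'd' @ 1: {1,3,5,7}  [accepting]
'a' @ 2: {}  — dead — no transitions
rest 'bbbacbb' ignored (set empty)
after full input: {}  (accept=1 not in)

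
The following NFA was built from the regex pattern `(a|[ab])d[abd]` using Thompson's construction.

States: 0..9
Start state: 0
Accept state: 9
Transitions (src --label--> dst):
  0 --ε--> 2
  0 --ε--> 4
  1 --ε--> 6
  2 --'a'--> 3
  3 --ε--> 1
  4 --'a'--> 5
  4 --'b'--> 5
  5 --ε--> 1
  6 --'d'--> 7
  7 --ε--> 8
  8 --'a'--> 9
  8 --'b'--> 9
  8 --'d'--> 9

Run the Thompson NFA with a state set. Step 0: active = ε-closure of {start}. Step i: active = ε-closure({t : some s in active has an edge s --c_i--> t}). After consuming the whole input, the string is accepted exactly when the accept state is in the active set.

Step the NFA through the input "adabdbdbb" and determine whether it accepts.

initial (ε-close {0}): {0,2,4}
'a' @ 1: {1,3,5,6}
'd' @ 2: {7,8}
'a' @ 3: {9}  ✓accept
'b' @ 4: {}  — dead — no transitions
rest 'dbdbb' ignored (set empty)
after full input: {}  (accept=9 not in)

Answer: REJECT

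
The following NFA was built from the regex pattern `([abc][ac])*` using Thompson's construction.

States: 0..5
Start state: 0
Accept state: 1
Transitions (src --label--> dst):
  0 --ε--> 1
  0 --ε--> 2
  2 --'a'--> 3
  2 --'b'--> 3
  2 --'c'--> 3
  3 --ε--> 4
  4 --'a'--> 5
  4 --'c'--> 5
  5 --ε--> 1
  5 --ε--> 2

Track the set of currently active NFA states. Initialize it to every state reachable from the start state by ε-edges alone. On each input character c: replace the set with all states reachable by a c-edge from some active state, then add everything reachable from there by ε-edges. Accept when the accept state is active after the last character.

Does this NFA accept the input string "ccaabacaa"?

start: ε-closure({0}) = {0,1,2}
'c' @ 1: {3,4}
'c' @ 2: {1,2,5}  ✓accept
'a' @ 3: {3,4}
'a' @ 4: {1,2,5}  ✓accept
'b' @ 5: {3,4}
'a' @ 6: {1,2,5}  ✓accept
'c' @ 7: {3,4}
'a' @ 8: {1,2,5}  ✓accept
'a' @ 9: {3,4}
after full input: {3,4}  (accept=1 not in)

Answer: REJECT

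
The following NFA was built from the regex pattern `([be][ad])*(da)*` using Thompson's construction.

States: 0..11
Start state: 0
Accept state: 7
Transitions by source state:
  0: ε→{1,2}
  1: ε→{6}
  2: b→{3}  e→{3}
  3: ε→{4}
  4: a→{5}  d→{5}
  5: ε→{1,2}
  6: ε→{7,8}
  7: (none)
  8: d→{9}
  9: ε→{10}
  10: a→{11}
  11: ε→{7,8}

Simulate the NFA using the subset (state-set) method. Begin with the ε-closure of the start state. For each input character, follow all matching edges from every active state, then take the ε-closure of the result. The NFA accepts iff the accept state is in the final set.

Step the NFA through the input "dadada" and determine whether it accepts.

start: ε-closure({0}) = {0,1,2,6,7,8}
'd' @ 1: {9,10}
'a' @ 2: {7,8,11}  (accept∈set)
'd' @ 3: {9,10}
'a' @ 4: {7,8,11}  (accept∈set)
'd' @ 5: {9,10}
'a' @ 6: {7,8,11}  (accept∈set)
after full input: {7,8,11}  (accept=7 in)

Answer: ACCEPT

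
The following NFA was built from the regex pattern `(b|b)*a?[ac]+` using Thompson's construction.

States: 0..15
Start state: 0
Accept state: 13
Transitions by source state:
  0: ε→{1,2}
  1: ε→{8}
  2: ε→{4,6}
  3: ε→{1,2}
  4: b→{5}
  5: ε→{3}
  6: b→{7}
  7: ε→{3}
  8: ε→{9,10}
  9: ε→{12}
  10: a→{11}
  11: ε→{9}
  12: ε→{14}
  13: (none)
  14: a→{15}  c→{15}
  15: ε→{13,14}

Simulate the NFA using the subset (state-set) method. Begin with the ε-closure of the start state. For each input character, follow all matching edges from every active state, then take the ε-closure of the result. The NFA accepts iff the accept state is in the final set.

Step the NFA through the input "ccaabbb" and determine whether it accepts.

Answer: REJECT

Derivation:
S₀ = ε-closure({0}) = {0,1,2,4,6,8,9,10,12,14}
'c' @ 1: {13,14,15}  (accept∈set)
'c' @ 2: {13,14,15}  (accept∈set)
'a' @ 3: {13,14,15}  (accept∈set)
'a' @ 4: {13,14,15}  (accept∈set)
'b' @ 5: {}  — dead — no transitions
rest 'bb' ignored (set empty)
after full input: {}  (accept=13 not in)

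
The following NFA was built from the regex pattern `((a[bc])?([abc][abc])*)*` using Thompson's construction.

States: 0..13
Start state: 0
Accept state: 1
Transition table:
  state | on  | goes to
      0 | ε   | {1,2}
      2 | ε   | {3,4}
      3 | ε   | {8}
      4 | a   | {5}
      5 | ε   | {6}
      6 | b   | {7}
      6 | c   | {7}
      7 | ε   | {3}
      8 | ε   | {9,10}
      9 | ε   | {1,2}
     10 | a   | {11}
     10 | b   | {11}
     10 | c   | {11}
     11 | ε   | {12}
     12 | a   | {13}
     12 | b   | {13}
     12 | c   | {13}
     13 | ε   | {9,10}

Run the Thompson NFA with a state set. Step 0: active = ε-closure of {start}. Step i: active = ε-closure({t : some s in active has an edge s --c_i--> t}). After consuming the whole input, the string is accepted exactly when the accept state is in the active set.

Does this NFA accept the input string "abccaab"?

Answer: REJECT

Derivation:
initial (ε-close {0}): {0,1,2,3,4,8,9,10}
'a' @ 1: {5,6,11,12}
'b' @ 2: {1,2,3,4,7,8,9,10,13}  (accept∈set)
'c' @ 3: {11,12}
'c' @ 4: {1,2,3,4,8,9,10,13}  (accept∈set)
'a' @ 5: {5,6,11,12}
'a' @ 6: {1,2,3,4,8,9,10,13}  (accept∈set)
'b' @ 7: {11,12}
end set {11,12} — state 1 not in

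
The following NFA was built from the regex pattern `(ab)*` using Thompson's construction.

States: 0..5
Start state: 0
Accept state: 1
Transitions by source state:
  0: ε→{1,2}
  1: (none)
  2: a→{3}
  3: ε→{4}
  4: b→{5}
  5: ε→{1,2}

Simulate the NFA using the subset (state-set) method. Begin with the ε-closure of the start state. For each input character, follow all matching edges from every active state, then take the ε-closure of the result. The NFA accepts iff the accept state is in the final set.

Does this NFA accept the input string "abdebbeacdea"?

initial (ε-close {0}): {0,1,2}
'a' @ 1: {3,4}
'b' @ 2: {1,2,5}  ✓accept
'd' @ 3: {}  — state set empty
rest 'ebbeacdea' ignored (set empty)
after full input: {}  (accept=1 not in)

Answer: REJECT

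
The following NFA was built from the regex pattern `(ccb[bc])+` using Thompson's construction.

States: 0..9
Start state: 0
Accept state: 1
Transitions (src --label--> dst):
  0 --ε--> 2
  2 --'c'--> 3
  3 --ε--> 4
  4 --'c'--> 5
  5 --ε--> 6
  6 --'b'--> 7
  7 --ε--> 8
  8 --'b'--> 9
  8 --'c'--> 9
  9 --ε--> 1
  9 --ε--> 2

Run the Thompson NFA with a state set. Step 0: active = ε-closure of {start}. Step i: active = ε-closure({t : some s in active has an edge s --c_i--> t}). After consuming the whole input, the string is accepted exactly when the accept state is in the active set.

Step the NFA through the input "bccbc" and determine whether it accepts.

Answer: REJECT

Trace:
initial (ε-close {0}): {0,2}
'b' @ 1: {}  — dead — no transitions
rest 'ccbc' ignored (set empty)
final: {}; accept 1 not in set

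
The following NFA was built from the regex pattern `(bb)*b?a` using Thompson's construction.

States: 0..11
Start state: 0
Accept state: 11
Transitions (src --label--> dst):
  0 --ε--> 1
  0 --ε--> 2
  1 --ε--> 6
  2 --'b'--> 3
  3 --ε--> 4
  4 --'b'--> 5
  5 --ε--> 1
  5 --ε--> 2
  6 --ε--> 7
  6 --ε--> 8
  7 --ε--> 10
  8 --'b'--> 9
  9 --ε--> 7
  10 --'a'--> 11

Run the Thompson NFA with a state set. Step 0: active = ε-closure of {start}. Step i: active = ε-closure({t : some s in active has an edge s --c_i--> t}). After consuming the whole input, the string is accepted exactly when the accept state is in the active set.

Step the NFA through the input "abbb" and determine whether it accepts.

start: ε-closure({0}) = {0,1,2,6,7,8,10}
'a' @ 1: {11}  ✓accept
'b' @ 2: {}  — state set empty
rest 'bb' ignored (set empty)
after full input: {}  (accept=11 not in)

Answer: REJECT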